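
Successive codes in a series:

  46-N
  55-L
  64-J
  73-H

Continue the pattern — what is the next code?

First component: 46, 55, 64, 73 → 82 (+9 each step).
Letter: N, L, J, H → F (letters move back 2 places in the alphabet).
Combining the parts gives 82-F.

82-F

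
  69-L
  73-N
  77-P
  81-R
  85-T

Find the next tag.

First component: +4 each step; 69, 73, 77, 81, 85 → 89.
Letter goes L, N, P, R, T → V (letters move forward 2 places in the alphabet).
Putting it together: 89-V.

89-V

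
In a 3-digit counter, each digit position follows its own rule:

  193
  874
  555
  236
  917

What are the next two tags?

698, 379

First digit: −3 each step, mod 10, so 1, 8, 5, 2, 9 → 6 → 3.
Second digit: −2 each step, mod 10, so 9, 7, 5, 3, 1 → 9 → 7.
For the third digit, +1 each step, mod 10: 3, 4, 5, 6, 7 → 8 → 9.
Putting the parts together: 698 and then 379.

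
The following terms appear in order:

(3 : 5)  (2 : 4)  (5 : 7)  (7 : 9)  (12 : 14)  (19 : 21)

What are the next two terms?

(31 : 33), (50 : 52)

First slot — each term is the sum of the two before it: 3, 2, 5, 7, 12, 19 → 31 → 50.
Second slot — always 2 more than the first slot: 5, 4, 7, 9, 14, 21 → 33 → 52.
So the next two terms are (31 : 33) and (50 : 52).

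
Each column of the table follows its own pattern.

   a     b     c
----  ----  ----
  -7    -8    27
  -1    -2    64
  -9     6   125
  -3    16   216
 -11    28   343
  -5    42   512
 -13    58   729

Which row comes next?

-7  76  1000

For the column a, alternating steps +6, −8, +6, −8, …: -7, -1, -9, -3, -11, -5, -13 → -7.
Column b — differences are 6, 8, 10, … (increasing by 2 each time): -8, -2, 6, 16, 28, 42, 58 → 76.
For the column c, perfect cubes: 3³, 4³, 5³, …: 27, 64, 125, 216, 343, 512, 729 → 1000.
So the next row is -7  76  1000.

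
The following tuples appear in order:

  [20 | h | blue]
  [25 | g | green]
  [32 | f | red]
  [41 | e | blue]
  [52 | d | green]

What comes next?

[65 | c | red]

First coordinate: 20, 25, 32, 41, 52 → 65 (differences are 5, 7, 9, … (increasing by 2 each time)).
Letter: letters move back 1 place in the alphabet, so h, g, f, e, d → c.
Colour: repeats blue → green → red; blue, green, red, blue, green → red.
Putting it together: [65 | c | red].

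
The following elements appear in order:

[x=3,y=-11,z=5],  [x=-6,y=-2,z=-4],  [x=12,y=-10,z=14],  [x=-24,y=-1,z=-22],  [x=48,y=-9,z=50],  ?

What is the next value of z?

X goes 3, -6, 12, -24, 48 → -96 (×(-2) each step).
Z — always 2 more than the x: 5, -4, 14, -22, 50 → -94.

-94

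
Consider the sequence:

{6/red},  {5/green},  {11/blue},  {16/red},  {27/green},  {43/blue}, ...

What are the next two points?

First coordinate: each term is the sum of the two before it; 6, 5, 11, 16, 27, 43 → 70 → 113.
Colour: repeats red → green → blue, so red, green, blue, red, green, blue → red → green.
So the next two points are {70/red} and {113/green}.

{70/red}, {113/green}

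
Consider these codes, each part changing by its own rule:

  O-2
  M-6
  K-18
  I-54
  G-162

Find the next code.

For the letter, letters move back 2 places in the alphabet: O, M, K, I, G → E.
Second component: 2, 6, 18, 54, 162 → 486 (×3 each step).
Putting it together: E-486.

E-486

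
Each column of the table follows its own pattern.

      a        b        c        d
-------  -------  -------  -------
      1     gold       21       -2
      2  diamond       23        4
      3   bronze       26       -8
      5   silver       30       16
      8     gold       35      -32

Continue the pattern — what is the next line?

13  diamond  41  64

Column a — each term is the sum of the two before it: 1, 2, 3, 5, 8 → 13.
Column b: repeats gold → diamond → bronze → silver; gold, diamond, bronze, silver, gold → diamond.
Column c: differences are 2, 3, 4, … (increasing by 1 each time), so 21, 23, 26, 30, 35 → 41.
For the column d, ×(-2) each step: -2, 4, -8, 16, -32 → 64.
So the next line is 13  diamond  41  64.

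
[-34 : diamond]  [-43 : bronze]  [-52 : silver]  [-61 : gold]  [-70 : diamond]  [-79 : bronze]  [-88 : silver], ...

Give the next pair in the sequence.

First slot: −9 each step, so -34, -43, -52, -61, -70, -79, -88 → -97.
Rank goes diamond, bronze, silver, gold, diamond, bronze, silver → gold (repeats diamond → bronze → silver → gold).
Putting it together: [-97 : gold].

[-97 : gold]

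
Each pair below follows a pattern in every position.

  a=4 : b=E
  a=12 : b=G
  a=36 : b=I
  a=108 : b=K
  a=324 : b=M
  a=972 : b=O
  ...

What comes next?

For the a, ×3 each step: 4, 12, 36, 108, 324, 972 → 2916.
For the b, letters move forward 2 places in the alphabet: E, G, I, K, M, O → Q.
So the next pair is a=2916 : b=Q.

a=2916 : b=Q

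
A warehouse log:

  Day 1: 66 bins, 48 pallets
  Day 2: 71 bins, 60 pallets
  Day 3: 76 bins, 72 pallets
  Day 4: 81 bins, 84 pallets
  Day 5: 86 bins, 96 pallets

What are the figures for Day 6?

Bins: +5 each step, so 66, 71, 76, 81, 86 → 91.
Pallets — +12 each step: 48, 60, 72, 84, 96 → 108.
Combining the parts gives 91 bins, 108 pallets.

91 bins, 108 pallets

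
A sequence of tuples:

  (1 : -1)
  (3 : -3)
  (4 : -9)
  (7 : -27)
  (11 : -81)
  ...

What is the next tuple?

(18 : -243)

First entry: each term is the sum of the two before it; 1, 3, 4, 7, 11 → 18.
Second entry goes -1, -3, -9, -27, -81 → -243 (×3 each step).
So the next tuple is (18 : -243).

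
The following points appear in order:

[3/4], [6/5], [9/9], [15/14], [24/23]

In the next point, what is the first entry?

39

For the first entry, each term is the sum of the two before it: 3, 6, 9, 15, 24 → 39.
Second entry: 4, 5, 9, 14, 23 → 37 (each term is the sum of the two before it).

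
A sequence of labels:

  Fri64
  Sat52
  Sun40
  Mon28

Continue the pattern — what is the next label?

Tue16

Day — runs through the weekdays Mon→Sun: Fri, Sat, Sun, Mon → Tue.
Second component: −12 each step; 64, 52, 40, 28 → 16.
Combining the parts gives Tue16.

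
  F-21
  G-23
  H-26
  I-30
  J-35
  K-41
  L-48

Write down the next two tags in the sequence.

M-56 then N-65

Letter: letters move forward 1 place in the alphabet, so F, G, H, I, J, K, L → M → N.
Second component: differences are 2, 3, 4, … (increasing by 1 each time); 21, 23, 26, 30, 35, 41, 48 → 56 → 65.
So the next two tags are M-56 and N-65.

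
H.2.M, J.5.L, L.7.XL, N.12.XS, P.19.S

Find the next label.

Letter: letters move forward 2 places in the alphabet; H, J, L, N, P → R.
Second component goes 2, 5, 7, 12, 19 → 31 (each term is the sum of the two before it).
Size: M, L, XL, XS, S → M (runs through clothing sizes XS→XL).
Combining the parts gives R.31.M.

R.31.M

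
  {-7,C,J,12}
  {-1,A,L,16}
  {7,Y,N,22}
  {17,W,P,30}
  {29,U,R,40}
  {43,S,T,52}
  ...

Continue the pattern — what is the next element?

{59,Q,V,66}

For the first value, differences are 6, 8, 10, … (increasing by 2 each time): -7, -1, 7, 17, 29, 43 → 59.
First letter: letters move back 2 places in the alphabet, wrapping A→Z, so C, A, Y, W, U, S → Q.
For the second letter, letters move forward 2 places in the alphabet: J, L, N, P, R, T → V.
Fourth value: 12, 16, 22, 30, 40, 52 → 66 (differences are 4, 6, 8, … (increasing by 2 each time)).
Putting it together: {59,Q,V,66}.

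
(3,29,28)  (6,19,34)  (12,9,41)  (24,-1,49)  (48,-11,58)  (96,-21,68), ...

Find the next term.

(192,-31,79)

First slot goes 3, 6, 12, 24, 48, 96 → 192 (×2 each step).
Second slot: 29, 19, 9, -1, -11, -21 → -31 (−10 each step).
Third slot: differences are 6, 7, 8, … (increasing by 1 each time), so 28, 34, 41, 49, 58, 68 → 79.
So the next term is (192,-31,79).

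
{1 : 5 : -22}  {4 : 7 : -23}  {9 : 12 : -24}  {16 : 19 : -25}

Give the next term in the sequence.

For the first value, perfect squares: 1², 2², 3², …: 1, 4, 9, 16 → 25.
Second value — each term is the sum of the two before it: 5, 7, 12, 19 → 31.
Third value: -22, -23, -24, -25 → -26 (−1 each step).
So the next term is {25 : 31 : -26}.

{25 : 31 : -26}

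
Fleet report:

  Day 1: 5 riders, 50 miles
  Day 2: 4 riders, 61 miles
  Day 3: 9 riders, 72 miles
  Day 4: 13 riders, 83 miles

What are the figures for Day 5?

For the riders, each term is the sum of the two before it: 5, 4, 9, 13 → 22.
Miles goes 50, 61, 72, 83 → 94 (+11 each step).
So the next line is 22 riders, 94 miles.

22 riders, 94 miles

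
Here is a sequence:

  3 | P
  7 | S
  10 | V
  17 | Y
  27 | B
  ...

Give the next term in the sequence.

First value goes 3, 7, 10, 17, 27 → 44 (each term is the sum of the two before it).
Letter: letters move forward 3 places in the alphabet, wrapping Z→A; P, S, V, Y, B → E.
Combining the parts gives 44 | E.

44 | E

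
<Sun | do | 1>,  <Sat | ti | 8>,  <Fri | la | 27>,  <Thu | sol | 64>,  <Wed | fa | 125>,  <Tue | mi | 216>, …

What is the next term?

<Mon | re | 343>

Day: runs backward through the weekdays Mon→Sun; Sun, Sat, Fri, Thu, Wed, Tue → Mon.
Note goes do, ti, la, sol, fa, mi → re (runs backward through the solfège scale do→ti).
Third slot — perfect cubes: 1³, 2³, 3³, …: 1, 8, 27, 64, 125, 216 → 343.
Putting it together: <Mon | re | 343>.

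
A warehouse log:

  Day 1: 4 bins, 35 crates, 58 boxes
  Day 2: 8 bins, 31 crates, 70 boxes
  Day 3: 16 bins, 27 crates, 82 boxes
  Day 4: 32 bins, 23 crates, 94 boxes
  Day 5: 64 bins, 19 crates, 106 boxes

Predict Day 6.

For the bins, ×2 each step: 4, 8, 16, 32, 64 → 128.
Crates: −4 each step, so 35, 31, 27, 23, 19 → 15.
Boxes: +12 each step, so 58, 70, 82, 94, 106 → 118.
So the next row is 128 bins, 15 crates, 118 boxes.

128 bins, 15 crates, 118 boxes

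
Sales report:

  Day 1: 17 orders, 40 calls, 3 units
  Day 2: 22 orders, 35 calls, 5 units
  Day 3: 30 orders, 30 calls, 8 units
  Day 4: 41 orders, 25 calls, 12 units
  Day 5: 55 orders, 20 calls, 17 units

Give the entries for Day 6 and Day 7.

For the orders, differences are 5, 8, 11, … (increasing by 3 each time): 17, 22, 30, 41, 55 → 72 → 92.
Calls: −5 each step; 40, 35, 30, 25, 20 → 15 → 10.
Units goes 3, 5, 8, 12, 17 → 23 → 30 (differences are 2, 3, 4, … (increasing by 1 each time)).
So the next two rows are 72 orders, 15 calls, 23 units and 92 orders, 10 calls, 30 units.

72 orders, 15 calls, 23 units; 92 orders, 10 calls, 30 units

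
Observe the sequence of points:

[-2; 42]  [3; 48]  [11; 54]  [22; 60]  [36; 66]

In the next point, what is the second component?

First component — differences are 5, 8, 11, … (increasing by 3 each time): -2, 3, 11, 22, 36 → 53.
For the second component, +6 each step: 42, 48, 54, 60, 66 → 72.

72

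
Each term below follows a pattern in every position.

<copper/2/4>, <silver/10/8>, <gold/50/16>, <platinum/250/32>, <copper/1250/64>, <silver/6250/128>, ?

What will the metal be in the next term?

gold

Metal: repeats copper → silver → gold → platinum; copper, silver, gold, platinum, copper, silver → gold.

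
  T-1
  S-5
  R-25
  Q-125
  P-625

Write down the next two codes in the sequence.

O-3125, N-15625

Letter: letters move back 1 place in the alphabet; T, S, R, Q, P → O → N.
Second component: ×5 each step, so 1, 5, 25, 125, 625 → 3125 → 15625.
So the next two codes are O-3125 and N-15625.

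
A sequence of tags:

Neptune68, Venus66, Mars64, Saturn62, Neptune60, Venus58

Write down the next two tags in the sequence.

Mars56 then Saturn54

Planet goes Neptune, Venus, Mars, Saturn, Neptune, Venus → Mars → Saturn (repeats Neptune → Venus → Mars → Saturn).
Second component: −2 each step; 68, 66, 64, 62, 60, 58 → 56 → 54.
Putting the parts together: Mars56 and then Saturn54.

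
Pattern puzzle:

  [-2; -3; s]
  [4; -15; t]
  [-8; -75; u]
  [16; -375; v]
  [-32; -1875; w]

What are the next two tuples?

First coordinate — ×(-2) each step: -2, 4, -8, 16, -32 → 64 → -128.
Second coordinate: ×5 each step, so -3, -15, -75, -375, -1875 → -9375 → -46875.
Letter — letters move forward 1 place in the alphabet: s, t, u, v, w → x → y.
Putting the parts together: [64; -9375; x] and then [-128; -46875; y].

[64; -9375; x], [-128; -46875; y]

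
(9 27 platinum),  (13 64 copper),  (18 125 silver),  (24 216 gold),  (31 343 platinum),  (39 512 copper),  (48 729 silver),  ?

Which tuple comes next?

(58 1000 gold)

First coordinate: differences are 4, 5, 6, … (increasing by 1 each time), so 9, 13, 18, 24, 31, 39, 48 → 58.
Second coordinate — perfect cubes: 3³, 4³, 5³, …: 27, 64, 125, 216, 343, 512, 729 → 1000.
Metal: platinum, copper, silver, gold, platinum, copper, silver → gold (repeats platinum → copper → silver → gold).
Putting it together: (58 1000 gold).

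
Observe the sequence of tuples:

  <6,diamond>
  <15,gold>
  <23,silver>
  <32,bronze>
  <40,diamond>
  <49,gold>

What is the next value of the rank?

silver

Rank — repeats diamond → gold → silver → bronze: diamond, gold, silver, bronze, diamond, gold → silver.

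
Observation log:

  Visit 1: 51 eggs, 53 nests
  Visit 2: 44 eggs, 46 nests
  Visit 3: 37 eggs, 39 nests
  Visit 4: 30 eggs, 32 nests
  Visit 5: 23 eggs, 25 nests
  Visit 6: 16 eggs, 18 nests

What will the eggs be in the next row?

9

Eggs goes 51, 44, 37, 30, 23, 16 → 9 (−7 each step).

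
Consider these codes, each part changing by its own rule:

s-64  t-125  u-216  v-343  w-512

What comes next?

Letter goes s, t, u, v, w → x (letters move forward 1 place in the alphabet).
Second component: 64, 125, 216, 343, 512 → 729 (perfect cubes: 4³, 5³, 6³, …).
Putting it together: x-729.

x-729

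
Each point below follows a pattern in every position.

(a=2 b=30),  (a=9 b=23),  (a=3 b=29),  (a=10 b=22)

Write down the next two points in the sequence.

(a=4 b=28), (a=11 b=21)

A: 2, 9, 3, 10 → 4 → 11 (alternating steps +7, −6, +7, −6, …).
B: together with the a always sums to 32, so 30, 23, 29, 22 → 28 → 21.
Putting the parts together: (a=4 b=28) and then (a=11 b=21).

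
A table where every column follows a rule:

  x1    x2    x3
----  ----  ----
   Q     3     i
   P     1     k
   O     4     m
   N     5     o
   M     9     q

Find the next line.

Column x1 — letters move back 1 place in the alphabet: Q, P, O, N, M → L.
Column x2: 3, 1, 4, 5, 9 → 14 (each term is the sum of the two before it).
Column x3 goes i, k, m, o, q → s (letters move forward 2 places in the alphabet).
Putting it together: L  14  s.

L  14  s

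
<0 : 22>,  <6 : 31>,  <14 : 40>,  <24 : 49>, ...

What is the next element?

<36 : 58>

First entry: differences are 6, 8, 10, … (increasing by 2 each time), so 0, 6, 14, 24 → 36.
Second entry: 22, 31, 40, 49 → 58 (+9 each step).
Putting it together: <36 : 58>.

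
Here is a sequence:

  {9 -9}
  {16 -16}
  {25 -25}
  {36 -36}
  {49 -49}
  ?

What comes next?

First component goes 9, 16, 25, 36, 49 → 64 (perfect squares: 3², 4², 5², …).
Second component — always the negative of the first component: -9, -16, -25, -36, -49 → -64.
So the next term is {64 -64}.

{64 -64}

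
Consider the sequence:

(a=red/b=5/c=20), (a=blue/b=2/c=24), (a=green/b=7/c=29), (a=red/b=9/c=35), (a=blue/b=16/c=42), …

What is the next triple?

(a=green/b=25/c=50)

A: red, blue, green, red, blue → green (repeats red → blue → green).
B goes 5, 2, 7, 9, 16 → 25 (each term is the sum of the two before it).
C goes 20, 24, 29, 35, 42 → 50 (differences are 4, 5, 6, … (increasing by 1 each time)).
Putting it together: (a=green/b=25/c=50).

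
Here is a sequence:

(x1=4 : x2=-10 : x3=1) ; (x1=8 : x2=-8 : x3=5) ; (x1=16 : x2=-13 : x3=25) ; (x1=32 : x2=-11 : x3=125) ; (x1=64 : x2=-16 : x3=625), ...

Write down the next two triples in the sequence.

X1 goes 4, 8, 16, 32, 64 → 128 → 256 (×2 each step).
X2 goes -10, -8, -13, -11, -16 → -14 → -19 (alternating steps +2, −5, +2, −5, …).
X3: ×5 each step, so 1, 5, 25, 125, 625 → 3125 → 15625.
So the next two triples are (x1=128 : x2=-14 : x3=3125) and (x1=256 : x2=-19 : x3=15625).

(x1=128 : x2=-14 : x3=3125), (x1=256 : x2=-19 : x3=15625)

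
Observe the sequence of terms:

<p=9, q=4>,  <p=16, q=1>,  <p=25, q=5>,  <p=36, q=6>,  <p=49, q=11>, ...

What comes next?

<p=64, q=17>

P — perfect squares: 3², 4², 5², …: 9, 16, 25, 36, 49 → 64.
Q — each term is the sum of the two before it: 4, 1, 5, 6, 11 → 17.
Combining the parts gives <p=64, q=17>.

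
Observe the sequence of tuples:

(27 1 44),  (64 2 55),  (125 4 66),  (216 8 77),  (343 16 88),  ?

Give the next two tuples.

(512 32 99), (729 64 110)

First component — perfect cubes: 3³, 4³, 5³, …: 27, 64, 125, 216, 343 → 512 → 729.
Second component: 1, 2, 4, 8, 16 → 32 → 64 (×2 each step).
Third component: +11 each step; 44, 55, 66, 77, 88 → 99 → 110.
So the next two tuples are (512 32 99) and (729 64 110).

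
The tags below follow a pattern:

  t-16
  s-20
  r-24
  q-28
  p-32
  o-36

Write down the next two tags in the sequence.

n-40, m-44

Letter: letters move back 1 place in the alphabet; t, s, r, q, p, o → n → m.
Second component: +4 each step; 16, 20, 24, 28, 32, 36 → 40 → 44.
So the next two tags are n-40 and m-44.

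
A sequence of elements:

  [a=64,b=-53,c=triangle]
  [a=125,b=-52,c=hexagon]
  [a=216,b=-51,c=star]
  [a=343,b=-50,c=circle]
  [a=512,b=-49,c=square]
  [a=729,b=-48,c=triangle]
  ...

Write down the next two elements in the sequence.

For the a, perfect cubes: 4³, 5³, 6³, …: 64, 125, 216, 343, 512, 729 → 1000 → 1331.
B — +1 each step: -53, -52, -51, -50, -49, -48 → -47 → -46.
C — repeats triangle → hexagon → star → circle → square: triangle, hexagon, star, circle, square, triangle → hexagon → star.
Putting the parts together: [a=1000,b=-47,c=hexagon] and then [a=1331,b=-46,c=star].

[a=1000,b=-47,c=hexagon], [a=1331,b=-46,c=star]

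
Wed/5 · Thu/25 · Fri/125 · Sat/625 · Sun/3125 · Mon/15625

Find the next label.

Tue/78125

Day goes Wed, Thu, Fri, Sat, Sun, Mon → Tue (runs through the weekdays Mon→Sun).
Second component goes 5, 25, 125, 625, 3125, 15625 → 78125 (×5 each step).
Putting it together: Tue/78125.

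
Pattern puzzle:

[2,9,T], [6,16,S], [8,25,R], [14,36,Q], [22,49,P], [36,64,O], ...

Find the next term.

[58,81,N]

For the first slot, each term is the sum of the two before it: 2, 6, 8, 14, 22, 36 → 58.
Second slot: perfect squares: 3², 4², 5², …; 9, 16, 25, 36, 49, 64 → 81.
Letter: letters move back 1 place in the alphabet, so T, S, R, Q, P, O → N.
Combining the parts gives [58,81,N].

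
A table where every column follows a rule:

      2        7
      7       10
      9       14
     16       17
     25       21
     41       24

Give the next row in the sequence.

66  28

First component: each term is the sum of the two before it; 2, 7, 9, 16, 25, 41 → 66.
Second component: alternating steps +3, +4, +3, +4, …, so 7, 10, 14, 17, 21, 24 → 28.
Combining the parts gives 66  28.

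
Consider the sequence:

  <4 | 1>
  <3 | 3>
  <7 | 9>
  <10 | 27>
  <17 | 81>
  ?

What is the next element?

First coordinate — each term is the sum of the two before it: 4, 3, 7, 10, 17 → 27.
For the second coordinate, ×3 each step: 1, 3, 9, 27, 81 → 243.
So the next element is <27 | 243>.

<27 | 243>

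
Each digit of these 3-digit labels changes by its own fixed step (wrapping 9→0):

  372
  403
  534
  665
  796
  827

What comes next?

958

First digit goes 3, 4, 5, 6, 7, 8 → 9 (+1 each step, mod 10).
Second digit: 7, 0, 3, 6, 9, 2 → 5 (+3 each step, mod 10).
Third digit: +1 each step, mod 10; 2, 3, 4, 5, 6, 7 → 8.
So the next label is 958.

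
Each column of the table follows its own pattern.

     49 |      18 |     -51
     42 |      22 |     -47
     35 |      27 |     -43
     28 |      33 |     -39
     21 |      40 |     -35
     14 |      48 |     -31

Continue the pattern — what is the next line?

First component goes 49, 42, 35, 28, 21, 14 → 7 (−7 each step).
Second component: differences are 4, 5, 6, … (increasing by 1 each time), so 18, 22, 27, 33, 40, 48 → 57.
Third component goes -51, -47, -43, -39, -35, -31 → -27 (+4 each step).
Combining the parts gives 7  57  -27.

7  57  -27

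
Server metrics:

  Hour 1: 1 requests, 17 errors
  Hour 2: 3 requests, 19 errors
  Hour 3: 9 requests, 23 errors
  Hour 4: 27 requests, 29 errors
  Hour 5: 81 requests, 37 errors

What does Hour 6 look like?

For the requests, ×3 each step: 1, 3, 9, 27, 81 → 243.
For the errors, differences are 2, 4, 6, … (increasing by 2 each time): 17, 19, 23, 29, 37 → 47.
Putting it together: 243 requests, 47 errors.

243 requests, 47 errors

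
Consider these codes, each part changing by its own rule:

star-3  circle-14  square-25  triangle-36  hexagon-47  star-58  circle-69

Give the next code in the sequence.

Shape: star, circle, square, triangle, hexagon, star, circle → square (repeats star → circle → square → triangle → hexagon).
Second component goes 3, 14, 25, 36, 47, 58, 69 → 80 (+11 each step).
Putting it together: square-80.

square-80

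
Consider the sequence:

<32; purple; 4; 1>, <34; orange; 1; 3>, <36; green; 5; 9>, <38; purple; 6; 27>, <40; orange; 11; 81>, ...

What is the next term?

<42; green; 17; 243>

First part: +2 each step; 32, 34, 36, 38, 40 → 42.
Colour: repeats purple → orange → green; purple, orange, green, purple, orange → green.
Third part goes 4, 1, 5, 6, 11 → 17 (each term is the sum of the two before it).
Fourth part: ×3 each step, so 1, 3, 9, 27, 81 → 243.
Putting it together: <42; green; 17; 243>.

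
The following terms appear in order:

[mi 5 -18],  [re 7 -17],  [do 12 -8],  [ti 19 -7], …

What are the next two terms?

[la 31 2], [sol 50 3]

Note: mi, re, do, ti → la → sol (runs backward through the solfège scale do→ti).
Second value: 5, 7, 12, 19 → 31 → 50 (each term is the sum of the two before it).
For the third value, alternating steps +1, +9, +1, +9, …: -18, -17, -8, -7 → 2 → 3.
Putting the parts together: [la 31 2] and then [sol 50 3].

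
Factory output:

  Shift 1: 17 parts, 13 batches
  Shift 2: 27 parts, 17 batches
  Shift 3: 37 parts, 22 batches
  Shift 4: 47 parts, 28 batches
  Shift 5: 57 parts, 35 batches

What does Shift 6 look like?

For the parts, +10 each step: 17, 27, 37, 47, 57 → 67.
Batches — differences are 4, 5, 6, … (increasing by 1 each time): 13, 17, 22, 28, 35 → 43.
So the next row is 67 parts, 43 batches.

67 parts, 43 batches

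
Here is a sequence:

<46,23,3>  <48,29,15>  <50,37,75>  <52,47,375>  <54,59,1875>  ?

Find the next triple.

First entry: +2 each step, so 46, 48, 50, 52, 54 → 56.
Second entry: 23, 29, 37, 47, 59 → 73 (differences are 6, 8, 10, … (increasing by 2 each time)).
Third entry goes 3, 15, 75, 375, 1875 → 9375 (×5 each step).
Combining the parts gives <56,73,9375>.

<56,73,9375>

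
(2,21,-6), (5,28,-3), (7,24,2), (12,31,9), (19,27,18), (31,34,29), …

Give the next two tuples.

(50,30,42), (81,37,57)

First part: each term is the sum of the two before it; 2, 5, 7, 12, 19, 31 → 50 → 81.
Second part: alternating steps +7, −4, +7, −4, …; 21, 28, 24, 31, 27, 34 → 30 → 37.
Third part — differences are 3, 5, 7, … (increasing by 2 each time): -6, -3, 2, 9, 18, 29 → 42 → 57.
So the next two tuples are (50,30,42) and (81,37,57).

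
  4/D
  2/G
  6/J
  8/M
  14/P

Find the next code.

For the first component, each term is the sum of the two before it: 4, 2, 6, 8, 14 → 22.
Letter — letters move forward 3 places in the alphabet: D, G, J, M, P → S.
Combining the parts gives 22/S.

22/S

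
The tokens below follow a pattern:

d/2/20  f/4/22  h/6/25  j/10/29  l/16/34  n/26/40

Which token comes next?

p/42/47

Letter: letters move forward 2 places in the alphabet, so d, f, h, j, l, n → p.
Second component goes 2, 4, 6, 10, 16, 26 → 42 (each term is the sum of the two before it).
Third component — differences are 2, 3, 4, … (increasing by 1 each time): 20, 22, 25, 29, 34, 40 → 47.
So the next token is p/42/47.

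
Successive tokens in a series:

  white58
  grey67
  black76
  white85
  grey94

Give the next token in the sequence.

Shade: repeats white → grey → black; white, grey, black, white, grey → black.
Second component — +9 each step: 58, 67, 76, 85, 94 → 103.
Putting it together: black103.

black103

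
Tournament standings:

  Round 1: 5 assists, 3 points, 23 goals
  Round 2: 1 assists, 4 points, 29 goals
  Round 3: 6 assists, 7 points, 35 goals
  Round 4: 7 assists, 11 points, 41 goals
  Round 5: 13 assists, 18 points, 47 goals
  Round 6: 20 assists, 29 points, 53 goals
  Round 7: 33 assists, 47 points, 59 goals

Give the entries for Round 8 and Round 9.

Assists: each term is the sum of the two before it; 5, 1, 6, 7, 13, 20, 33 → 53 → 86.
Points: each term is the sum of the two before it; 3, 4, 7, 11, 18, 29, 47 → 76 → 123.
Goals — +6 each step: 23, 29, 35, 41, 47, 53, 59 → 65 → 71.
Putting the parts together: 53 assists, 76 points, 65 goals and then 86 assists, 123 points, 71 goals.

53 assists, 76 points, 65 goals; 86 assists, 123 points, 71 goals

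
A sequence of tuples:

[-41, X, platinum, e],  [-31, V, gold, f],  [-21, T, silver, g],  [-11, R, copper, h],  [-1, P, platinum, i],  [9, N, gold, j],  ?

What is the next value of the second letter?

k

Second letter: letters move forward 1 place in the alphabet, so e, f, g, h, i, j → k.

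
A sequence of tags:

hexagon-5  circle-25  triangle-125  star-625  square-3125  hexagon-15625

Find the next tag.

Shape — repeats hexagon → circle → triangle → star → square: hexagon, circle, triangle, star, square, hexagon → circle.
Second component goes 5, 25, 125, 625, 3125, 15625 → 78125 (×5 each step).
So the next tag is circle-78125.

circle-78125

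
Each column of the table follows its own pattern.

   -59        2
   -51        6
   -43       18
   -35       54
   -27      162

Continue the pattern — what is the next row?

-19  486

First component: +8 each step; -59, -51, -43, -35, -27 → -19.
Second component: 2, 6, 18, 54, 162 → 486 (×3 each step).
Putting it together: -19  486.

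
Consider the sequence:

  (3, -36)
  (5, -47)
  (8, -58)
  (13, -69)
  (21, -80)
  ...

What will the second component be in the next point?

-91

Second component: −11 each step; -36, -47, -58, -69, -80 → -91.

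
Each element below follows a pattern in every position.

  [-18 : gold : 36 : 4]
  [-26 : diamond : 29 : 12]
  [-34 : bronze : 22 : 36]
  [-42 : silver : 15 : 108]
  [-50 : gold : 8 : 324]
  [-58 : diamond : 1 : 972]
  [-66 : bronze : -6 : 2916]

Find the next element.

First coordinate: −8 each step; -18, -26, -34, -42, -50, -58, -66 → -74.
Rank: repeats gold → diamond → bronze → silver; gold, diamond, bronze, silver, gold, diamond, bronze → silver.
Third coordinate: −7 each step; 36, 29, 22, 15, 8, 1, -6 → -13.
For the fourth coordinate, ×3 each step: 4, 12, 36, 108, 324, 972, 2916 → 8748.
Putting it together: [-74 : silver : -13 : 8748].

[-74 : silver : -13 : 8748]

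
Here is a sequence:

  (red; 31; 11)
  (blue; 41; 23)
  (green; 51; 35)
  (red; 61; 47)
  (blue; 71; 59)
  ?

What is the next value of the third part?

Colour goes red, blue, green, red, blue → green (repeats red → blue → green).
Second part goes 31, 41, 51, 61, 71 → 81 (+10 each step).
Third part — +12 each step: 11, 23, 35, 47, 59 → 71.

71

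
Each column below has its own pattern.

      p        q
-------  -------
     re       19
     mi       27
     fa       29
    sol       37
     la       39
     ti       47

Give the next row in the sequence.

do  49

For the column p, runs through the solfège scale do→ti: re, mi, fa, sol, la, ti → do.
Column q — alternating steps +8, +2, +8, +2, …: 19, 27, 29, 37, 39, 47 → 49.
Putting it together: do  49.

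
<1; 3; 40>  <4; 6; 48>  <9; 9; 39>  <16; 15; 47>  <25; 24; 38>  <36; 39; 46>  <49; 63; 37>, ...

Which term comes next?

For the first slot, perfect squares: 1², 2², 3², …: 1, 4, 9, 16, 25, 36, 49 → 64.
For the second slot, each term is the sum of the two before it: 3, 6, 9, 15, 24, 39, 63 → 102.
Third slot: 40, 48, 39, 47, 38, 46, 37 → 45 (alternating steps +8, −9, +8, −9, …).
Putting it together: <64; 102; 45>.

<64; 102; 45>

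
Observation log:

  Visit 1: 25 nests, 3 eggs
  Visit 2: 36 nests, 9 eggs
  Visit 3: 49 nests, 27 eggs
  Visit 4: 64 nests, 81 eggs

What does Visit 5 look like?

81 nests, 243 eggs

Nests: perfect squares: 5², 6², 7², …, so 25, 36, 49, 64 → 81.
Eggs: ×3 each step, so 3, 9, 27, 81 → 243.
So the next record is 81 nests, 243 eggs.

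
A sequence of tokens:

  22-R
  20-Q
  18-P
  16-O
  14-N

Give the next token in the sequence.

First component: −2 each step, so 22, 20, 18, 16, 14 → 12.
Letter goes R, Q, P, O, N → M (letters move back 1 place in the alphabet).
So the next token is 12-M.

12-M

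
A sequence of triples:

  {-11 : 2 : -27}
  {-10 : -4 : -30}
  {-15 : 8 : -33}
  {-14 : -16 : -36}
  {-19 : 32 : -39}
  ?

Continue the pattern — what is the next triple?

{-18 : -64 : -42}

First coordinate: alternating steps +1, −5, +1, −5, …; -11, -10, -15, -14, -19 → -18.
Second coordinate: 2, -4, 8, -16, 32 → -64 (×(-2) each step).
For the third coordinate, −3 each step: -27, -30, -33, -36, -39 → -42.
Putting it together: {-18 : -64 : -42}.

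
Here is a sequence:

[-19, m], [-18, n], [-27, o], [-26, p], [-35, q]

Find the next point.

First coordinate goes -19, -18, -27, -26, -35 → -34 (alternating steps +1, −9, +1, −9, …).
Letter goes m, n, o, p, q → r (letters move forward 1 place in the alphabet).
So the next point is [-34, r].

[-34, r]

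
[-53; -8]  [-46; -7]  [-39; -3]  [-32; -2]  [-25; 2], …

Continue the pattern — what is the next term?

[-18; 3]

First component goes -53, -46, -39, -32, -25 → -18 (+7 each step).
Second component — alternating steps +1, +4, +1, +4, …: -8, -7, -3, -2, 2 → 3.
Putting it together: [-18; 3].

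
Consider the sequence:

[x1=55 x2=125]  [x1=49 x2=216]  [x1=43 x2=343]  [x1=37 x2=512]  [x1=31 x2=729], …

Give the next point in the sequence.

[x1=25 x2=1000]

For the x1, −6 each step: 55, 49, 43, 37, 31 → 25.
X2: perfect cubes: 5³, 6³, 7³, …, so 125, 216, 343, 512, 729 → 1000.
Combining the parts gives [x1=25 x2=1000].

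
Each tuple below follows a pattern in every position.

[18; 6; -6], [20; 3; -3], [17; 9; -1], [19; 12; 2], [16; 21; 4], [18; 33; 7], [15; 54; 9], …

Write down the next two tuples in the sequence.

For the first entry, alternating steps +2, −3, +2, −3, …: 18, 20, 17, 19, 16, 18, 15 → 17 → 14.
Second entry — each term is the sum of the two before it: 6, 3, 9, 12, 21, 33, 54 → 87 → 141.
Third entry goes -6, -3, -1, 2, 4, 7, 9 → 12 → 14 (alternating steps +3, +2, +3, +2, …).
Putting the parts together: [17; 87; 12] and then [14; 141; 14].

[17; 87; 12], [14; 141; 14]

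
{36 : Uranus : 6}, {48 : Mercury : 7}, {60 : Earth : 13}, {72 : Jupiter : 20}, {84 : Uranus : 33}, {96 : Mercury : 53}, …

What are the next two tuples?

First part goes 36, 48, 60, 72, 84, 96 → 108 → 120 (+12 each step).
Planet: repeats Uranus → Mercury → Earth → Jupiter; Uranus, Mercury, Earth, Jupiter, Uranus, Mercury → Earth → Jupiter.
For the third part, each term is the sum of the two before it: 6, 7, 13, 20, 33, 53 → 86 → 139.
Putting the parts together: {108 : Earth : 86} and then {120 : Jupiter : 139}.

{108 : Earth : 86}, {120 : Jupiter : 139}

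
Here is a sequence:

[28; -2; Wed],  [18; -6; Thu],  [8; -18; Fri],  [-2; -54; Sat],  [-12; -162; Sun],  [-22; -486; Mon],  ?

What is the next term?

First entry: 28, 18, 8, -2, -12, -22 → -32 (−10 each step).
Second entry: ×3 each step, so -2, -6, -18, -54, -162, -486 → -1458.
For the day, runs through the weekdays Mon→Sun: Wed, Thu, Fri, Sat, Sun, Mon → Tue.
Putting it together: [-32; -1458; Tue].

[-32; -1458; Tue]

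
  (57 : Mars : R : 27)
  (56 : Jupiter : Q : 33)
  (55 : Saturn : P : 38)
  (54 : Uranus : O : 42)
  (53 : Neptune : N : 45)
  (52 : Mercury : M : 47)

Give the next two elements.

First component goes 57, 56, 55, 54, 53, 52 → 51 → 50 (−1 each step).
Planet: runs through the planets Mercury→Neptune, so Mars, Jupiter, Saturn, Uranus, Neptune, Mercury → Venus → Earth.
Letter: letters move back 1 place in the alphabet; R, Q, P, O, N, M → L → K.
Fourth component: 27, 33, 38, 42, 45, 47 → 48 → 48 (differences are 6, 5, 4, … (decreasing by 1 each time)).
So the next two elements are (51 : Venus : L : 48) and (50 : Earth : K : 48).

(51 : Venus : L : 48), (50 : Earth : K : 48)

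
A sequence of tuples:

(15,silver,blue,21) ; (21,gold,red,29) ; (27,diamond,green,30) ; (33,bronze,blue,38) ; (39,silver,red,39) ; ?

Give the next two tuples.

For the first component, +6 each step: 15, 21, 27, 33, 39 → 45 → 51.
For the rank, repeats silver → gold → diamond → bronze: silver, gold, diamond, bronze, silver → gold → diamond.
Colour goes blue, red, green, blue, red → green → blue (repeats blue → red → green).
For the fourth component, alternating steps +8, +1, +8, +1, …: 21, 29, 30, 38, 39 → 47 → 48.
So the next two tuples are (45,gold,green,47) and (51,diamond,blue,48).

(45,gold,green,47), (51,diamond,blue,48)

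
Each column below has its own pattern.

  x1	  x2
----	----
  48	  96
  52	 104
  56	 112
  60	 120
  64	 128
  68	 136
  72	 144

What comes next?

Column x1 — +4 each step: 48, 52, 56, 60, 64, 68, 72 → 76.
Column x2: always 2 × the column x1, so 96, 104, 112, 120, 128, 136, 144 → 152.
Combining the parts gives 76  152.

76  152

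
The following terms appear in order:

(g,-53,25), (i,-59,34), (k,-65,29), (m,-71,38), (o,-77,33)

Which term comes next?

(q,-83,42)

Letter: letters move forward 2 places in the alphabet; g, i, k, m, o → q.
For the second slot, −6 each step: -53, -59, -65, -71, -77 → -83.
For the third slot, alternating steps +9, −5, +9, −5, …: 25, 34, 29, 38, 33 → 42.
So the next term is (q,-83,42).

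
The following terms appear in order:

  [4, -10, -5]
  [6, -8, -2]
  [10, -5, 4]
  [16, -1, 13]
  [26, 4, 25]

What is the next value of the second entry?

For the second entry, differences are 2, 3, 4, … (increasing by 1 each time): -10, -8, -5, -1, 4 → 10.

10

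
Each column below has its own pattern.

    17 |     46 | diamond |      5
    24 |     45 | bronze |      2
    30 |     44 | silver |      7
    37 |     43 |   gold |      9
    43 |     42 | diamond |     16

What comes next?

50  41  bronze  25

First component — alternating steps +7, +6, +7, +6, …: 17, 24, 30, 37, 43 → 50.
For the second component, −1 each step: 46, 45, 44, 43, 42 → 41.
For the rank, repeats diamond → bronze → silver → gold: diamond, bronze, silver, gold, diamond → bronze.
Fourth component: each term is the sum of the two before it, so 5, 2, 7, 9, 16 → 25.
So the next line is 50  41  bronze  25.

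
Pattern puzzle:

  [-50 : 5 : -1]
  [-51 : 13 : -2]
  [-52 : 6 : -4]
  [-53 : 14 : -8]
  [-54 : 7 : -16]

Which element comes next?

First component — −1 each step: -50, -51, -52, -53, -54 → -55.
Second component: alternating steps +8, −7, +8, −7, …, so 5, 13, 6, 14, 7 → 15.
Third component: -1, -2, -4, -8, -16 → -32 (×2 each step).
Putting it together: [-55 : 15 : -32].

[-55 : 15 : -32]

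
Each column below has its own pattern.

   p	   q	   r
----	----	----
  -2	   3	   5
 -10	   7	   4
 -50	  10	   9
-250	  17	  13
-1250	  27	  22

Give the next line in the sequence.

Column p goes -2, -10, -50, -250, -1250 → -6250 (×5 each step).
Column q: each term is the sum of the two before it, so 3, 7, 10, 17, 27 → 44.
Column r — each term is the sum of the two before it: 5, 4, 9, 13, 22 → 35.
Putting it together: -6250  44  35.

-6250  44  35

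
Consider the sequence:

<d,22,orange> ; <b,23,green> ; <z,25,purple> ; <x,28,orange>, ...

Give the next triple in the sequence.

<v,32,green>

Letter: d, b, z, x → v (letters move back 2 places in the alphabet, wrapping A→Z).
Second entry — differences are 1, 2, 3, … (increasing by 1 each time): 22, 23, 25, 28 → 32.
Colour: repeats orange → green → purple; orange, green, purple, orange → green.
Combining the parts gives <v,32,green>.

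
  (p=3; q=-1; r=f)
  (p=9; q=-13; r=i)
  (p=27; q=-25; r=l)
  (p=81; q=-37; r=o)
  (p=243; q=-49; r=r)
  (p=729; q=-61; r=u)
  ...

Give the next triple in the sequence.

P goes 3, 9, 27, 81, 243, 729 → 2187 (×3 each step).
Q: −12 each step, so -1, -13, -25, -37, -49, -61 → -73.
R: f, i, l, o, r, u → x (letters move forward 3 places in the alphabet).
So the next triple is (p=2187; q=-73; r=x).

(p=2187; q=-73; r=x)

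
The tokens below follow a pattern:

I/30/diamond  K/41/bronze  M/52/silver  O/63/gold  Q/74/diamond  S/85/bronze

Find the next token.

U/96/silver

Letter — letters move forward 2 places in the alphabet: I, K, M, O, Q, S → U.
Second component goes 30, 41, 52, 63, 74, 85 → 96 (+11 each step).
For the rank, repeats diamond → bronze → silver → gold: diamond, bronze, silver, gold, diamond, bronze → silver.
Combining the parts gives U/96/silver.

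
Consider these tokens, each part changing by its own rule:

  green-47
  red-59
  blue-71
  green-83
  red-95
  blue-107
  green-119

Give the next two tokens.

red-131, blue-143

Colour: repeats green → red → blue; green, red, blue, green, red, blue, green → red → blue.
Second component — +12 each step: 47, 59, 71, 83, 95, 107, 119 → 131 → 143.
So the next two tokens are red-131 and blue-143.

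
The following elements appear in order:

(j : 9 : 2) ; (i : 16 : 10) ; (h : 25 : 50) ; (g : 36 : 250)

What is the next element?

Letter: letters move back 1 place in the alphabet; j, i, h, g → f.
Second coordinate: perfect squares: 3², 4², 5², …, so 9, 16, 25, 36 → 49.
Third coordinate: 2, 10, 50, 250 → 1250 (×5 each step).
Putting it together: (f : 49 : 1250).

(f : 49 : 1250)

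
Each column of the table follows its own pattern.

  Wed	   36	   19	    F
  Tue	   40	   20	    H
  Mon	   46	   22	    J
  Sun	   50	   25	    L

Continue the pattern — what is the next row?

Day: runs backward through the weekdays Mon→Sun; Wed, Tue, Mon, Sun → Sat.
For the second component, alternating steps +4, +6, +4, +6, …: 36, 40, 46, 50 → 56.
Third component: differences are 1, 2, 3, … (increasing by 1 each time); 19, 20, 22, 25 → 29.
Letter: F, H, J, L → N (letters move forward 2 places in the alphabet).
So the next row is Sat  56  29  N.

Sat  56  29  N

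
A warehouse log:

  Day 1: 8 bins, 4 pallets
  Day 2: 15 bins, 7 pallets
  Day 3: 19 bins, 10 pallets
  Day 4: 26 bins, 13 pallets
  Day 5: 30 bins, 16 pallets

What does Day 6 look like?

37 bins, 19 pallets

Bins: alternating steps +7, +4, +7, +4, …, so 8, 15, 19, 26, 30 → 37.
Pallets: +3 each step; 4, 7, 10, 13, 16 → 19.
Combining the parts gives 37 bins, 19 pallets.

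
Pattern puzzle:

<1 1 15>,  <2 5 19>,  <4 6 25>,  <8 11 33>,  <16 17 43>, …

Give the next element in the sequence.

For the first value, ×2 each step: 1, 2, 4, 8, 16 → 32.
Second value: each term is the sum of the two before it, so 1, 5, 6, 11, 17 → 28.
Third value goes 15, 19, 25, 33, 43 → 55 (differences are 4, 6, 8, … (increasing by 2 each time)).
So the next element is <32 28 55>.

<32 28 55>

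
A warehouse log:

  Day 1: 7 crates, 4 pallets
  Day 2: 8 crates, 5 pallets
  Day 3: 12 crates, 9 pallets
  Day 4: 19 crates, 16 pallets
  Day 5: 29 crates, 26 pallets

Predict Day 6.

42 crates, 39 pallets

Crates: differences are 1, 4, 7, … (increasing by 3 each time), so 7, 8, 12, 19, 29 → 42.
Pallets: always 3 less than the crates; 4, 5, 9, 16, 26 → 39.
Putting it together: 42 crates, 39 pallets.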